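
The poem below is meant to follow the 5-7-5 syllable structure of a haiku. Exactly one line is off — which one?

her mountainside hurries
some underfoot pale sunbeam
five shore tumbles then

Line 1: her (1), mountainside (3), hurries (2) → 6 (expected 5)
Line 2: some (1), underfoot (3), pale (1), sunbeam (2) → 7 ✓
Line 3: five (1), shore (1), tumbles (2), then (1) → 5 ✓

Line 1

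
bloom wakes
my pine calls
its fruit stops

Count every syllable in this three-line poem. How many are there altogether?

8

Line 1: bloom(1) + wakes(1) = 2
Line 2: my(1) + pine(1) + calls(1) = 3
Line 3: its(1) + fruit(1) + stops(1) = 3
Total: 2 + 3 + 3 = 8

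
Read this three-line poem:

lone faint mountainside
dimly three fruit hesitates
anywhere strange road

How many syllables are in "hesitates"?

3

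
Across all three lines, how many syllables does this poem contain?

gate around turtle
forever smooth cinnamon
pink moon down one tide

17

Line 1: gate (1), around (2), turtle (2) → 5
Line 2: forever (3), smooth (1), cinnamon (3) → 7
Line 3: pink (1), moon (1), down (1), one (1), tide (1) → 5
Total: 5 + 7 + 5 = 17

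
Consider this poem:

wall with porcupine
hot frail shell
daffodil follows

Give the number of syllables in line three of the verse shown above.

Line three: daffodil(3) + follows(2) = 5

5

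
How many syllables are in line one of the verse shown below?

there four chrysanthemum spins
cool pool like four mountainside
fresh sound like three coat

Line one: there(1) + four(1) + chrysanthemum(4) + spins(1) = 7

7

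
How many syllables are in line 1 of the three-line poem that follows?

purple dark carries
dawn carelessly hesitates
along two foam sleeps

5

Line 1: purple (2), dark (1), carries (2) → 5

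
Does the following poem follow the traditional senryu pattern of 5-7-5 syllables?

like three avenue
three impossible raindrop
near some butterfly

Yes

Line 1: like(1) + three(1) + avenue(3) = 5 ✓
Line 2: three(1) + impossible(4) + raindrop(2) = 7 ✓
Line 3: near(1) + some(1) + butterfly(3) = 5 ✓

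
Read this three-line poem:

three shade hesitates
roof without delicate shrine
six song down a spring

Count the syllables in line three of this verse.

5

Line three: six(1) + song(1) + down(1) + a(1) + spring(1) = 5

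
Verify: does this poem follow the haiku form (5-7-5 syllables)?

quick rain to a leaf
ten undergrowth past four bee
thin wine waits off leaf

Line 1: quick(1) + rain(1) + to(1) + a(1) + leaf(1) = 5 ✓
Line 2: ten(1) + undergrowth(3) + past(1) + four(1) + bee(1) = 7 ✓
Line 3: thin(1) + wine(1) + waits(1) + off(1) + leaf(1) = 5 ✓

Yes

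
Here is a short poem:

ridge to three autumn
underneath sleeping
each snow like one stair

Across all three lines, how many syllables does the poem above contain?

15

Line 1: ridge (1), to (1), three (1), autumn (2) → 5
Line 2: underneath (3), sleeping (2) → 5
Line 3: each (1), snow (1), like (1), one (1), stair (1) → 5
Total: 5 + 5 + 5 = 15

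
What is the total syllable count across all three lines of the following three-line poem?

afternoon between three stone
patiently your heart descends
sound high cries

Line 1: "afternoon between three stone": 3+2+1+1 = 7
Line 2: "patiently your heart descends": 3+1+1+2 = 7
Line 3: "sound high cries": 1+1+1 = 3
Total: 7 + 7 + 3 = 17

17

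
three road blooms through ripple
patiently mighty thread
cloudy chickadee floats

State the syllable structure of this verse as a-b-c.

6-6-6

Line 1: three(1) + road(1) + blooms(1) + through(1) + ripple(2) = 6
Line 2: patiently(3) + mighty(2) + thread(1) = 6
Line 3: cloudy(2) + chickadee(3) + floats(1) = 6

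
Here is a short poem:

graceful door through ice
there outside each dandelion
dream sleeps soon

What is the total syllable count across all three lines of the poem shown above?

16

Line 1: "graceful door through ice": 2+1+1+1 = 5
Line 2: "there outside each dandelion": 1+2+1+4 = 8
Line 3: "dream sleeps soon": 1+1+1 = 3
Total: 5 + 8 + 3 = 16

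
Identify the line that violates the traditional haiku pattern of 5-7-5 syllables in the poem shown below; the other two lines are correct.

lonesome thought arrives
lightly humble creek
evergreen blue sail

Line 1: lonesome(2) + thought(1) + arrives(2) = 5 ✓
Line 2: lightly(2) + humble(2) + creek(1) = 5 (expected 7)
Line 3: evergreen(3) + blue(1) + sail(1) = 5 ✓

The second line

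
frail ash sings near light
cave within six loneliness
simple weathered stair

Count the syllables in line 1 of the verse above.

5

Line 1: frail (1), ash (1), sings (1), near (1), light (1) → 5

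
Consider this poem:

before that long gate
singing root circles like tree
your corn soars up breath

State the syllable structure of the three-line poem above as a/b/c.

5/7/5

Line 1: "before that long gate": 2+1+1+1 = 5
Line 2: "singing root circles like tree": 2+1+2+1+1 = 7
Line 3: "your corn soars up breath": 1+1+1+1+1 = 5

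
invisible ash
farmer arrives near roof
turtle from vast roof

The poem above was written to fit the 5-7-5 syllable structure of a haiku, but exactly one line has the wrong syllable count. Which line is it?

Line 1: "invisible ash": 4+1 = 5 ✓
Line 2: "farmer arrives near roof": 2+2+1+1 = 6 (expected 7)
Line 3: "turtle from vast roof": 2+1+1+1 = 5 ✓

The second line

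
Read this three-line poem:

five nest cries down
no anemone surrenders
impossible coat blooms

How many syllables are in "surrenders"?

3

"surrenders" has 3 syllables.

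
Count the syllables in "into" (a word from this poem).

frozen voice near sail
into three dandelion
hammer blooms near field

2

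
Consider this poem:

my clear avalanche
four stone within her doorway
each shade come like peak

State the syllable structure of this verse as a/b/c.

5/7/5

Line 1: my(1) + clear(1) + avalanche(3) = 5
Line 2: four(1) + stone(1) + within(2) + her(1) + doorway(2) = 7
Line 3: each(1) + shade(1) + come(1) + like(1) + peak(1) = 5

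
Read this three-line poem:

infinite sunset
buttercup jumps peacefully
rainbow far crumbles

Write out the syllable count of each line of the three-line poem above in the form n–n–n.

Line 1: infinite(3) + sunset(2) = 5
Line 2: buttercup(3) + jumps(1) + peacefully(3) = 7
Line 3: rainbow(2) + far(1) + crumbles(2) = 5

5–7–5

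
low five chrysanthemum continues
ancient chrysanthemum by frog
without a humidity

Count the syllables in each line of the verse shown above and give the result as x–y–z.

9–8–7

Line 1: low (1), five (1), chrysanthemum (4), continues (3) → 9
Line 2: ancient (2), chrysanthemum (4), by (1), frog (1) → 8
Line 3: without (2), a (1), humidity (4) → 7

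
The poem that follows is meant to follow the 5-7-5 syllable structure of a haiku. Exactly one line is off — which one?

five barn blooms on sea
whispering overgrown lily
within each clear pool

Line 1: "five barn blooms on sea": 1+1+1+1+1 = 5 ✓
Line 2: "whispering overgrown lily": 3+3+2 = 8 (expected 7)
Line 3: "within each clear pool": 2+1+1+1 = 5 ✓

The second line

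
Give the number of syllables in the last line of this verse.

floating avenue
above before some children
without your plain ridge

5

The last line: without (2), your (1), plain (1), ridge (1) → 5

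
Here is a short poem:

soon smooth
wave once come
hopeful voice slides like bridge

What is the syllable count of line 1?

Line 1: soon (1), smooth (1) → 2

2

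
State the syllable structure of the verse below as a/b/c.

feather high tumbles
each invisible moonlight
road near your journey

5/7/5

Line 1: feather(2) + high(1) + tumbles(2) = 5
Line 2: each(1) + invisible(4) + moonlight(2) = 7
Line 3: road(1) + near(1) + your(1) + journey(2) = 5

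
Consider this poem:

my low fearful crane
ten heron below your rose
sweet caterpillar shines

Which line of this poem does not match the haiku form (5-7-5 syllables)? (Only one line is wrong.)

Line 1: my (1), low (1), fearful (2), crane (1) → 5 ✓
Line 2: ten (1), heron (2), below (2), your (1), rose (1) → 7 ✓
Line 3: sweet (1), caterpillar (4), shines (1) → 6 (expected 5)

Line 3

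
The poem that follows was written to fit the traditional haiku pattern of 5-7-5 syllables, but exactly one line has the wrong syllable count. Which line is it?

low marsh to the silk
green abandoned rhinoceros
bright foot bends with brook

Line 2

Line 1: "low marsh to the silk": 1+1+1+1+1 = 5 ✓
Line 2: "green abandoned rhinoceros": 1+3+4 = 8 (expected 7)
Line 3: "bright foot bends with brook": 1+1+1+1+1 = 5 ✓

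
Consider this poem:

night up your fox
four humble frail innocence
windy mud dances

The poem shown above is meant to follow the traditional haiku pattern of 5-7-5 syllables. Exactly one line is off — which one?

Line 1: "night up your fox": 1+1+1+1 = 4 (expected 5)
Line 2: "four humble frail innocence": 1+2+1+3 = 7 ✓
Line 3: "windy mud dances": 2+1+2 = 5 ✓

The first line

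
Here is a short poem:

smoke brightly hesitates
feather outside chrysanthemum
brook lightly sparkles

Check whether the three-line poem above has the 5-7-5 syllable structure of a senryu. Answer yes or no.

No

Line 1: smoke(1) + brightly(2) + hesitates(3) = 6 (expected 5)
Line 2: feather(2) + outside(2) + chrysanthemum(4) = 8 (expected 7)
Line 3: brook(1) + lightly(2) + sparkles(2) = 5 ✓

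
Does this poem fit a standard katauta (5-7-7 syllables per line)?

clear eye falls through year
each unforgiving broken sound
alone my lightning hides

No

Line 1: "clear eye falls through year": 1+1+1+1+1 = 5 ✓
Line 2: "each unforgiving broken sound": 1+4+2+1 = 8 (expected 7)
Line 3: "alone my lightning hides": 2+1+2+1 = 6 (expected 7)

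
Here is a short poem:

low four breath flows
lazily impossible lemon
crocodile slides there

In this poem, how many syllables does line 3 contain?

5

Line 3: crocodile (3), slides (1), there (1) → 5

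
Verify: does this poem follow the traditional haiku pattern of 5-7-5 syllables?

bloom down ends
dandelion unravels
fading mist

Line 1: bloom(1) + down(1) + ends(1) = 3 (expected 5)
Line 2: dandelion(4) + unravels(3) = 7 ✓
Line 3: fading(2) + mist(1) = 3 (expected 5)

No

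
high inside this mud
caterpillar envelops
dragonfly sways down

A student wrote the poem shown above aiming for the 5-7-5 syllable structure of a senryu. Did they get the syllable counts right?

Line 1: high(1) + inside(2) + this(1) + mud(1) = 5 ✓
Line 2: caterpillar(4) + envelops(3) = 7 ✓
Line 3: dragonfly(3) + sways(1) + down(1) = 5 ✓

Yes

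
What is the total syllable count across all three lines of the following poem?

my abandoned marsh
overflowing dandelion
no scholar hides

17

Line 1: "my abandoned marsh": 1+3+1 = 5
Line 2: "overflowing dandelion": 4+4 = 8
Line 3: "no scholar hides": 1+2+1 = 4
Total: 5 + 8 + 4 = 17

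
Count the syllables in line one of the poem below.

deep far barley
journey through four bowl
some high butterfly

Line one: deep (1), far (1), barley (2) → 4

4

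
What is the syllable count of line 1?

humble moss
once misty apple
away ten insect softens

Line 1: humble(2) + moss(1) = 3

3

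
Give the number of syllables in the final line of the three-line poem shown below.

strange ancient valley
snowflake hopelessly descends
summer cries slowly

5

The final line: summer(2) + cries(1) + slowly(2) = 5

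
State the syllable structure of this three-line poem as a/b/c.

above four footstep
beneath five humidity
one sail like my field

5/7/5

Line 1: above(2) + four(1) + footstep(2) = 5
Line 2: beneath(2) + five(1) + humidity(4) = 7
Line 3: one(1) + sail(1) + like(1) + my(1) + field(1) = 5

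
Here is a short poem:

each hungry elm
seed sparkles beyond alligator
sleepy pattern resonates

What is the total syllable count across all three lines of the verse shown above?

Line 1: "each hungry elm": 1+2+1 = 4
Line 2: "seed sparkles beyond alligator": 1+2+2+4 = 9
Line 3: "sleepy pattern resonates": 2+2+3 = 7
Total: 4 + 9 + 7 = 20

20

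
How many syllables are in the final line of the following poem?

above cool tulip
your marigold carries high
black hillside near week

The final line: black(1) + hillside(2) + near(1) + week(1) = 5

5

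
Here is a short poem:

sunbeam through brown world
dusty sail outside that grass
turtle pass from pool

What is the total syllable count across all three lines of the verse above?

Line 1: sunbeam(2) + through(1) + brown(1) + world(1) = 5
Line 2: dusty(2) + sail(1) + outside(2) + that(1) + grass(1) = 7
Line 3: turtle(2) + pass(1) + from(1) + pool(1) = 5
Total: 5 + 7 + 5 = 17

17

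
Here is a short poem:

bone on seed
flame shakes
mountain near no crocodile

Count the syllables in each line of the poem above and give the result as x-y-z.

Line 1: bone(1) + on(1) + seed(1) = 3
Line 2: flame(1) + shakes(1) = 2
Line 3: mountain(2) + near(1) + no(1) + crocodile(3) = 7

3-2-7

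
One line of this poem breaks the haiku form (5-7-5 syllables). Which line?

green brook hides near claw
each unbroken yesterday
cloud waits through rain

Line 1: green (1), brook (1), hides (1), near (1), claw (1) → 5 ✓
Line 2: each (1), unbroken (3), yesterday (3) → 7 ✓
Line 3: cloud (1), waits (1), through (1), rain (1) → 4 (expected 5)

Line 3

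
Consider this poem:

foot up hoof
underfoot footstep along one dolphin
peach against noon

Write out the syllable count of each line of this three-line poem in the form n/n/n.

Line 1: foot (1), up (1), hoof (1) → 3
Line 2: underfoot (3), footstep (2), along (2), one (1), dolphin (2) → 10
Line 3: peach (1), against (2), noon (1) → 4

3/10/4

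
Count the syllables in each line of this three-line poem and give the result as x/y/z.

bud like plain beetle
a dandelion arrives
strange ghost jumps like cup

Line 1: bud(1) + like(1) + plain(1) + beetle(2) = 5
Line 2: a(1) + dandelion(4) + arrives(2) = 7
Line 3: strange(1) + ghost(1) + jumps(1) + like(1) + cup(1) = 5

5/7/5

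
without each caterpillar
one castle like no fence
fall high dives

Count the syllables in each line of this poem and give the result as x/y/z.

Line 1: without (2), each (1), caterpillar (4) → 7
Line 2: one (1), castle (2), like (1), no (1), fence (1) → 6
Line 3: fall (1), high (1), dives (1) → 3

7/6/3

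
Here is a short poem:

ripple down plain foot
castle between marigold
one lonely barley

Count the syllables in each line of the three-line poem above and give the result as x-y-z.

5-7-5

Line 1: ripple(2) + down(1) + plain(1) + foot(1) = 5
Line 2: castle(2) + between(2) + marigold(3) = 7
Line 3: one(1) + lonely(2) + barley(2) = 5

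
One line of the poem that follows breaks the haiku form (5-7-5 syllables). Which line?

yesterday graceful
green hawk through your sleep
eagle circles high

Line 2

Line 1: yesterday (3), graceful (2) → 5 ✓
Line 2: green (1), hawk (1), through (1), your (1), sleep (1) → 5 (expected 7)
Line 3: eagle (2), circles (2), high (1) → 5 ✓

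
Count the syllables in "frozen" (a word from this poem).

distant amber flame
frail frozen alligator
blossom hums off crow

2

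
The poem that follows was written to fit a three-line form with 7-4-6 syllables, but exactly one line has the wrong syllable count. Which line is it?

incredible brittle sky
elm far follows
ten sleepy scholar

Line 1: incredible (4), brittle (2), sky (1) → 7 ✓
Line 2: elm (1), far (1), follows (2) → 4 ✓
Line 3: ten (1), sleepy (2), scholar (2) → 5 (expected 6)

The third line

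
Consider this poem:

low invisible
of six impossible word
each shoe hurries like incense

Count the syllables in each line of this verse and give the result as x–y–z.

5–7–7

Line 1: low (1), invisible (4) → 5
Line 2: of (1), six (1), impossible (4), word (1) → 7
Line 3: each (1), shoe (1), hurries (2), like (1), incense (2) → 7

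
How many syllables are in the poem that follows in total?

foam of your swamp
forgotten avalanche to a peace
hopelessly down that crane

Line 1: foam (1), of (1), your (1), swamp (1) → 4
Line 2: forgotten (3), avalanche (3), to (1), a (1), peace (1) → 9
Line 3: hopelessly (3), down (1), that (1), crane (1) → 6
Total: 4 + 9 + 6 = 19

19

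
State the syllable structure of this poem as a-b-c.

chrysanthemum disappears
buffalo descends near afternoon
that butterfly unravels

Line 1: chrysanthemum (4), disappears (3) → 7
Line 2: buffalo (3), descends (2), near (1), afternoon (3) → 9
Line 3: that (1), butterfly (3), unravels (3) → 7

7-9-7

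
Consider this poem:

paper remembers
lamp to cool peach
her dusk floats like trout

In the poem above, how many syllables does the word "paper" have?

2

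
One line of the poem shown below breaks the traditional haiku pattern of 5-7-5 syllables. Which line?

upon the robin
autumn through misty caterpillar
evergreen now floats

Line 2

Line 1: upon (2), the (1), robin (2) → 5 ✓
Line 2: autumn (2), through (1), misty (2), caterpillar (4) → 9 (expected 7)
Line 3: evergreen (3), now (1), floats (1) → 5 ✓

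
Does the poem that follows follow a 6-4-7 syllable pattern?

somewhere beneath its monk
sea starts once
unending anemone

No

Line 1: somewhere (2), beneath (2), its (1), monk (1) → 6 ✓
Line 2: sea (1), starts (1), once (1) → 3 (expected 4)
Line 3: unending (3), anemone (4) → 7 ✓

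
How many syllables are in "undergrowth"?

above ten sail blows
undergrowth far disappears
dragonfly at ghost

"undergrowth" has 3 syllables.

3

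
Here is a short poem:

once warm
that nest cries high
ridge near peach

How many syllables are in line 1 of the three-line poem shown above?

Line 1: "once warm": 1+1 = 2

2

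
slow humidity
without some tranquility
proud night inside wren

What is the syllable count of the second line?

7

The second line: "without some tranquility": 2+1+4 = 7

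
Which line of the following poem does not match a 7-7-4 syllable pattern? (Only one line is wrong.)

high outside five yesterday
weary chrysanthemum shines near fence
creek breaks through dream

Line 2

Line 1: high(1) + outside(2) + five(1) + yesterday(3) = 7 ✓
Line 2: weary(2) + chrysanthemum(4) + shines(1) + near(1) + fence(1) = 9 (expected 7)
Line 3: creek(1) + breaks(1) + through(1) + dream(1) = 4 ✓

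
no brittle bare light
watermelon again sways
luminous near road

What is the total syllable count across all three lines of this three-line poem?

Line 1: no(1) + brittle(2) + bare(1) + light(1) = 5
Line 2: watermelon(4) + again(2) + sways(1) = 7
Line 3: luminous(3) + near(1) + road(1) = 5
Total: 5 + 7 + 5 = 17

17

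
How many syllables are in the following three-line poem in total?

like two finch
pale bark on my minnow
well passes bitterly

15

Line 1: "like two finch": 1+1+1 = 3
Line 2: "pale bark on my minnow": 1+1+1+1+2 = 6
Line 3: "well passes bitterly": 1+2+3 = 6
Total: 3 + 6 + 6 = 15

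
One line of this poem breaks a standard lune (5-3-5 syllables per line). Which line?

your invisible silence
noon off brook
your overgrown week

Line 1: your(1) + invisible(4) + silence(2) = 7 (expected 5)
Line 2: noon(1) + off(1) + brook(1) = 3 ✓
Line 3: your(1) + overgrown(3) + week(1) = 5 ✓

Line 1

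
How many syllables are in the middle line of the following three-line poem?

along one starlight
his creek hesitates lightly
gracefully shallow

The middle line: his(1) + creek(1) + hesitates(3) + lightly(2) = 7

7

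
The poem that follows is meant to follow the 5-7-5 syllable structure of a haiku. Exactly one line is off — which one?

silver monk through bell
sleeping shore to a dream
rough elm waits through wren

The second line

Line 1: "silver monk through bell": 2+1+1+1 = 5 ✓
Line 2: "sleeping shore to a dream": 2+1+1+1+1 = 6 (expected 7)
Line 3: "rough elm waits through wren": 1+1+1+1+1 = 5 ✓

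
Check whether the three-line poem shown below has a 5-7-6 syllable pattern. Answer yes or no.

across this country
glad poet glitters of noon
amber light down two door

Line 1: "across this country": 2+1+2 = 5 ✓
Line 2: "glad poet glitters of noon": 1+2+2+1+1 = 7 ✓
Line 3: "amber light down two door": 2+1+1+1+1 = 6 ✓

Yes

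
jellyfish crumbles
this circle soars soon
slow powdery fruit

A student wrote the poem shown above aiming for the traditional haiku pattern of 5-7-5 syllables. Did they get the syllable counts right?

No

Line 1: jellyfish (3), crumbles (2) → 5 ✓
Line 2: this (1), circle (2), soars (1), soon (1) → 5 (expected 7)
Line 3: slow (1), powdery (3), fruit (1) → 5 ✓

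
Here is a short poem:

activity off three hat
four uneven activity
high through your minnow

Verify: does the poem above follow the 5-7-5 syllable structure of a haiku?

No

Line 1: "activity off three hat": 4+1+1+1 = 7 (expected 5)
Line 2: "four uneven activity": 1+3+4 = 8 (expected 7)
Line 3: "high through your minnow": 1+1+1+2 = 5 ✓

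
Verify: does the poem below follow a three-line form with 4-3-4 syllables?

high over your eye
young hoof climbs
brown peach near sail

No

Line 1: high(1) + over(2) + your(1) + eye(1) = 5 (expected 4)
Line 2: young(1) + hoof(1) + climbs(1) = 3 ✓
Line 3: brown(1) + peach(1) + near(1) + sail(1) = 4 ✓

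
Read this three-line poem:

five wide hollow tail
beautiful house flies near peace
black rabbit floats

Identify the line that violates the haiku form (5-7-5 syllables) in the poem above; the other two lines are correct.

Line 3

Line 1: five(1) + wide(1) + hollow(2) + tail(1) = 5 ✓
Line 2: beautiful(3) + house(1) + flies(1) + near(1) + peace(1) = 7 ✓
Line 3: black(1) + rabbit(2) + floats(1) = 4 (expected 5)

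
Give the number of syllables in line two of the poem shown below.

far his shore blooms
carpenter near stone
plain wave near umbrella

Line two: carpenter(3) + near(1) + stone(1) = 5

5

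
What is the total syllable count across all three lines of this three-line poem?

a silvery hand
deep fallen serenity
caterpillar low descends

19

Line 1: a(1) + silvery(3) + hand(1) = 5
Line 2: deep(1) + fallen(2) + serenity(4) = 7
Line 3: caterpillar(4) + low(1) + descends(2) = 7
Total: 5 + 7 + 7 = 19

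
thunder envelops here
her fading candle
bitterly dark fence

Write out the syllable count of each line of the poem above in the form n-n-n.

6-5-5

Line 1: thunder (2), envelops (3), here (1) → 6
Line 2: her (1), fading (2), candle (2) → 5
Line 3: bitterly (3), dark (1), fence (1) → 5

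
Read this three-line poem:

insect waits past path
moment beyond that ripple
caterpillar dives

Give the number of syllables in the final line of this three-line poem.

5

The final line: "caterpillar dives": 4+1 = 5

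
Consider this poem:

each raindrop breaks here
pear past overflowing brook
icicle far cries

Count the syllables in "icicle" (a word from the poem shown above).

3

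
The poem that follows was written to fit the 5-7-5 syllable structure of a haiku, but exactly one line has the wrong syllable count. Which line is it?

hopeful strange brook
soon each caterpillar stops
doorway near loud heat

Line 1: hopeful(2) + strange(1) + brook(1) = 4 (expected 5)
Line 2: soon(1) + each(1) + caterpillar(4) + stops(1) = 7 ✓
Line 3: doorway(2) + near(1) + loud(1) + heat(1) = 5 ✓

Line 1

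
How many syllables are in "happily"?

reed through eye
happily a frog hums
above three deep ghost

3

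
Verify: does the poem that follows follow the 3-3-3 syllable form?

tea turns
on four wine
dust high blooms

No

Line 1: tea(1) + turns(1) = 2 (expected 3)
Line 2: on(1) + four(1) + wine(1) = 3 ✓
Line 3: dust(1) + high(1) + blooms(1) = 3 ✓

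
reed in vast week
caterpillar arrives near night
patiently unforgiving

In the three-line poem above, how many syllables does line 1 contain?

Line 1: reed(1) + in(1) + vast(1) + week(1) = 4

4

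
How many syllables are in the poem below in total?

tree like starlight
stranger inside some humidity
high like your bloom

Line 1: tree (1), like (1), starlight (2) → 4
Line 2: stranger (2), inside (2), some (1), humidity (4) → 9
Line 3: high (1), like (1), your (1), bloom (1) → 4
Total: 4 + 9 + 4 = 17

17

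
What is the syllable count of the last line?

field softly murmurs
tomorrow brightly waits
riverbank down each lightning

The last line: "riverbank down each lightning": 3+1+1+2 = 7

7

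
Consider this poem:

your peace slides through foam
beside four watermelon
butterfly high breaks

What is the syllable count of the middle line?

7

The middle line: "beside four watermelon": 2+1+4 = 7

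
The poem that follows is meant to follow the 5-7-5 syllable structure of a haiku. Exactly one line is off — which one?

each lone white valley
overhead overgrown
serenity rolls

Line 2

Line 1: each(1) + lone(1) + white(1) + valley(2) = 5 ✓
Line 2: overhead(3) + overgrown(3) = 6 (expected 7)
Line 3: serenity(4) + rolls(1) = 5 ✓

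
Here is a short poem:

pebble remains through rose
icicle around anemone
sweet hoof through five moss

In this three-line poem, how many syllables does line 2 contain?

Line 2: "icicle around anemone": 3+2+4 = 9

9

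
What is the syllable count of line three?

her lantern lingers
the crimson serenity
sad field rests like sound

5

Line three: "sad field rests like sound": 1+1+1+1+1 = 5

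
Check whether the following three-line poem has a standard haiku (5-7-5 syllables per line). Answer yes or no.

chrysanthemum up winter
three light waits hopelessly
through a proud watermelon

Line 1: chrysanthemum(4) + up(1) + winter(2) = 7 (expected 5)
Line 2: three(1) + light(1) + waits(1) + hopelessly(3) = 6 (expected 7)
Line 3: through(1) + a(1) + proud(1) + watermelon(4) = 7 (expected 5)

No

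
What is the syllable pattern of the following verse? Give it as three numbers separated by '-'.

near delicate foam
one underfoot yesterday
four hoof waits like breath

5-7-5

Line 1: near(1) + delicate(3) + foam(1) = 5
Line 2: one(1) + underfoot(3) + yesterday(3) = 7
Line 3: four(1) + hoof(1) + waits(1) + like(1) + breath(1) = 5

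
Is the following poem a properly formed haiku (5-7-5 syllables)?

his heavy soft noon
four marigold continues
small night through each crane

Yes

Line 1: his (1), heavy (2), soft (1), noon (1) → 5 ✓
Line 2: four (1), marigold (3), continues (3) → 7 ✓
Line 3: small (1), night (1), through (1), each (1), crane (1) → 5 ✓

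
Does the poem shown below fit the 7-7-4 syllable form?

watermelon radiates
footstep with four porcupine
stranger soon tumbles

Line 1: watermelon(4) + radiates(3) = 7 ✓
Line 2: footstep(2) + with(1) + four(1) + porcupine(3) = 7 ✓
Line 3: stranger(2) + soon(1) + tumbles(2) = 5 (expected 4)

No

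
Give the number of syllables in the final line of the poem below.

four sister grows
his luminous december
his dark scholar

The final line: "his dark scholar": 1+1+2 = 4

4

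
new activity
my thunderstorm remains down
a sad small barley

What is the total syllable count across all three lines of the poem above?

17

Line 1: new(1) + activity(4) = 5
Line 2: my(1) + thunderstorm(3) + remains(2) + down(1) = 7
Line 3: a(1) + sad(1) + small(1) + barley(2) = 5
Total: 5 + 7 + 5 = 17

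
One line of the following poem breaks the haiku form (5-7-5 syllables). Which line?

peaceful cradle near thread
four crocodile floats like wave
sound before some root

Line 1: "peaceful cradle near thread": 2+2+1+1 = 6 (expected 5)
Line 2: "four crocodile floats like wave": 1+3+1+1+1 = 7 ✓
Line 3: "sound before some root": 1+2+1+1 = 5 ✓

Line 1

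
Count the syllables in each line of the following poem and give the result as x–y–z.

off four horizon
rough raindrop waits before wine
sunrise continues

5–7–5

Line 1: off(1) + four(1) + horizon(3) = 5
Line 2: rough(1) + raindrop(2) + waits(1) + before(2) + wine(1) = 7
Line 3: sunrise(2) + continues(3) = 5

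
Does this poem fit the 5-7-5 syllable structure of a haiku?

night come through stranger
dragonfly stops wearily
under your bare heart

Yes

Line 1: "night come through stranger": 1+1+1+2 = 5 ✓
Line 2: "dragonfly stops wearily": 3+1+3 = 7 ✓
Line 3: "under your bare heart": 2+1+1+1 = 5 ✓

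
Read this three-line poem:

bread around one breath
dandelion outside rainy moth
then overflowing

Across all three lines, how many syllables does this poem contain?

Line 1: "bread around one breath": 1+2+1+1 = 5
Line 2: "dandelion outside rainy moth": 4+2+2+1 = 9
Line 3: "then overflowing": 1+4 = 5
Total: 5 + 9 + 5 = 19

19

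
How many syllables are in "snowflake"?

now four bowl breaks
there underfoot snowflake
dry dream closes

2

"snowflake" has 2 syllables.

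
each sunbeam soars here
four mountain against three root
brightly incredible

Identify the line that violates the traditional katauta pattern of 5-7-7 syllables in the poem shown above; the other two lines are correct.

The third line

Line 1: each (1), sunbeam (2), soars (1), here (1) → 5 ✓
Line 2: four (1), mountain (2), against (2), three (1), root (1) → 7 ✓
Line 3: brightly (2), incredible (4) → 6 (expected 7)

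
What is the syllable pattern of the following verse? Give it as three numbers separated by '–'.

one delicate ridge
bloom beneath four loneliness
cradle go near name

Line 1: one(1) + delicate(3) + ridge(1) = 5
Line 2: bloom(1) + beneath(2) + four(1) + loneliness(3) = 7
Line 3: cradle(2) + go(1) + near(1) + name(1) = 5

5–7–5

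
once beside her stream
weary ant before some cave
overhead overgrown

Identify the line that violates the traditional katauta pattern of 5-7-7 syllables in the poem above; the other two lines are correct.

Line 3

Line 1: once (1), beside (2), her (1), stream (1) → 5 ✓
Line 2: weary (2), ant (1), before (2), some (1), cave (1) → 7 ✓
Line 3: overhead (3), overgrown (3) → 6 (expected 7)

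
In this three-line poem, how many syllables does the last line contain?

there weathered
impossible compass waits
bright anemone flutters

7

The last line: bright (1), anemone (4), flutters (2) → 7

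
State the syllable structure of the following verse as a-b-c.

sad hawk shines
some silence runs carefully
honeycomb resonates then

Line 1: sad(1) + hawk(1) + shines(1) = 3
Line 2: some(1) + silence(2) + runs(1) + carefully(3) = 7
Line 3: honeycomb(3) + resonates(3) + then(1) = 7

3-7-7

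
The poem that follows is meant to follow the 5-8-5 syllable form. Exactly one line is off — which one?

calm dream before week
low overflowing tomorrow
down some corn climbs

Line 1: calm (1), dream (1), before (2), week (1) → 5 ✓
Line 2: low (1), overflowing (4), tomorrow (3) → 8 ✓
Line 3: down (1), some (1), corn (1), climbs (1) → 4 (expected 5)

The third line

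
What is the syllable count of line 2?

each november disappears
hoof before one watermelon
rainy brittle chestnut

8

Line 2: hoof (1), before (2), one (1), watermelon (4) → 8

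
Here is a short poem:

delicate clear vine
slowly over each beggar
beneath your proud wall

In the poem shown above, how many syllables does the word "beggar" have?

2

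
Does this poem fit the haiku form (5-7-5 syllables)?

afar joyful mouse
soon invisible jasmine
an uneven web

Line 1: afar(2) + joyful(2) + mouse(1) = 5 ✓
Line 2: soon(1) + invisible(4) + jasmine(2) = 7 ✓
Line 3: an(1) + uneven(3) + web(1) = 5 ✓

Yes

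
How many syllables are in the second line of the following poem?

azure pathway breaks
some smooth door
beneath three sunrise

The second line: some (1), smooth (1), door (1) → 3

3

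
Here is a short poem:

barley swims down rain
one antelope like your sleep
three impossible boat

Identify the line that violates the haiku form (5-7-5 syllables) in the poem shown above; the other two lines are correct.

Line 1: barley (2), swims (1), down (1), rain (1) → 5 ✓
Line 2: one (1), antelope (3), like (1), your (1), sleep (1) → 7 ✓
Line 3: three (1), impossible (4), boat (1) → 6 (expected 5)

Line 3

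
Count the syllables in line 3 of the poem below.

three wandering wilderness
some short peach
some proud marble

4

Line 3: some (1), proud (1), marble (2) → 4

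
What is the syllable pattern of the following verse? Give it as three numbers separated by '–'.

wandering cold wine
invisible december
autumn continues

5–7–5

Line 1: "wandering cold wine": 3+1+1 = 5
Line 2: "invisible december": 4+3 = 7
Line 3: "autumn continues": 2+3 = 5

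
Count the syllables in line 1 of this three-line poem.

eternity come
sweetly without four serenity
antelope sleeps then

Line 1: "eternity come": 4+1 = 5

5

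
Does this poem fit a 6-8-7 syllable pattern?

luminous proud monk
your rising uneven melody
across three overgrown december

No

Line 1: "luminous proud monk": 3+1+1 = 5 (expected 6)
Line 2: "your rising uneven melody": 1+2+3+3 = 9 (expected 8)
Line 3: "across three overgrown december": 2+1+3+3 = 9 (expected 7)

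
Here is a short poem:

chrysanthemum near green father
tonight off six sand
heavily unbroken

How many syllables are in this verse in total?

19

Line 1: chrysanthemum(4) + near(1) + green(1) + father(2) = 8
Line 2: tonight(2) + off(1) + six(1) + sand(1) = 5
Line 3: heavily(3) + unbroken(3) = 6
Total: 8 + 5 + 6 = 19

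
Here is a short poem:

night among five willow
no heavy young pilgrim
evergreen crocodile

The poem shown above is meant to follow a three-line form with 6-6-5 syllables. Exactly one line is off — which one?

Line 1: night (1), among (2), five (1), willow (2) → 6 ✓
Line 2: no (1), heavy (2), young (1), pilgrim (2) → 6 ✓
Line 3: evergreen (3), crocodile (3) → 6 (expected 5)

Line 3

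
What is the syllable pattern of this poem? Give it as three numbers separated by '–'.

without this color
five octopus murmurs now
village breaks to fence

Line 1: without (2), this (1), color (2) → 5
Line 2: five (1), octopus (3), murmurs (2), now (1) → 7
Line 3: village (2), breaks (1), to (1), fence (1) → 5

5–7–5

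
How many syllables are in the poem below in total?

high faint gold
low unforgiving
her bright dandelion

14

Line 1: high (1), faint (1), gold (1) → 3
Line 2: low (1), unforgiving (4) → 5
Line 3: her (1), bright (1), dandelion (4) → 6
Total: 3 + 5 + 6 = 14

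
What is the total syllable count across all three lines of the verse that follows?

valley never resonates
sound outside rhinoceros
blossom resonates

Line 1: valley(2) + never(2) + resonates(3) = 7
Line 2: sound(1) + outside(2) + rhinoceros(4) = 7
Line 3: blossom(2) + resonates(3) = 5
Total: 7 + 7 + 5 = 19

19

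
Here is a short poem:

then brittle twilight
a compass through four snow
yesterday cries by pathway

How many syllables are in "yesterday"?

3

"yesterday" has 3 syllables.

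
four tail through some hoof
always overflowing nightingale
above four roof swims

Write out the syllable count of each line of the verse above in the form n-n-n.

Line 1: "four tail through some hoof": 1+1+1+1+1 = 5
Line 2: "always overflowing nightingale": 2+4+3 = 9
Line 3: "above four roof swims": 2+1+1+1 = 5

5-9-5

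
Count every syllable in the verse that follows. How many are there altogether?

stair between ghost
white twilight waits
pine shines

Line 1: stair (1), between (2), ghost (1) → 4
Line 2: white (1), twilight (2), waits (1) → 4
Line 3: pine (1), shines (1) → 2
Total: 4 + 4 + 2 = 10

10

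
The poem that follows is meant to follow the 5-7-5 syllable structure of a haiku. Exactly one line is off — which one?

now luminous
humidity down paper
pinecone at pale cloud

Line 1

Line 1: now (1), luminous (3) → 4 (expected 5)
Line 2: humidity (4), down (1), paper (2) → 7 ✓
Line 3: pinecone (2), at (1), pale (1), cloud (1) → 5 ✓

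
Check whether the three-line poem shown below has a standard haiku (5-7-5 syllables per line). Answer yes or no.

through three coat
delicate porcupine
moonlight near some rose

Line 1: through (1), three (1), coat (1) → 3 (expected 5)
Line 2: delicate (3), porcupine (3) → 6 (expected 7)
Line 3: moonlight (2), near (1), some (1), rose (1) → 5 ✓

No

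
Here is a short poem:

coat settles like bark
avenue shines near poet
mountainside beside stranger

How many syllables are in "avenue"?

3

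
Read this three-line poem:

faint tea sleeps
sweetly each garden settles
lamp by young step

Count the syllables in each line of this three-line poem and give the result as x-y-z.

Line 1: faint (1), tea (1), sleeps (1) → 3
Line 2: sweetly (2), each (1), garden (2), settles (2) → 7
Line 3: lamp (1), by (1), young (1), step (1) → 4

3-7-4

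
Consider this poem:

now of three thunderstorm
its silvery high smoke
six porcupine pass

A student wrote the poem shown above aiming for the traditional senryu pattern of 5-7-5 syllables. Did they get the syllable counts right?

Line 1: "now of three thunderstorm": 1+1+1+3 = 6 (expected 5)
Line 2: "its silvery high smoke": 1+3+1+1 = 6 (expected 7)
Line 3: "six porcupine pass": 1+3+1 = 5 ✓

No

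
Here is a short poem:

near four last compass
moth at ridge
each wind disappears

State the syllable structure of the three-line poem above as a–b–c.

5–3–5

Line 1: near(1) + four(1) + last(1) + compass(2) = 5
Line 2: moth(1) + at(1) + ridge(1) = 3
Line 3: each(1) + wind(1) + disappears(3) = 5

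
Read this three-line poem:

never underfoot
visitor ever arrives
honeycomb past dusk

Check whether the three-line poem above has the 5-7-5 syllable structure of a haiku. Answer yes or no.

Yes

Line 1: never(2) + underfoot(3) = 5 ✓
Line 2: visitor(3) + ever(2) + arrives(2) = 7 ✓
Line 3: honeycomb(3) + past(1) + dusk(1) = 5 ✓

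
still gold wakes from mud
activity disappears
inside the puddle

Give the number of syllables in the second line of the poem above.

7

The second line: activity (4), disappears (3) → 7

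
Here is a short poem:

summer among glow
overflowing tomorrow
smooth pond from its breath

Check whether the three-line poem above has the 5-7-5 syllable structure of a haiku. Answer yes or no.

Line 1: summer (2), among (2), glow (1) → 5 ✓
Line 2: overflowing (4), tomorrow (3) → 7 ✓
Line 3: smooth (1), pond (1), from (1), its (1), breath (1) → 5 ✓

Yes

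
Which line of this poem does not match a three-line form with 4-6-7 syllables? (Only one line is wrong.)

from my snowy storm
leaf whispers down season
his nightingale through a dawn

Line 1

Line 1: "from my snowy storm": 1+1+2+1 = 5 (expected 4)
Line 2: "leaf whispers down season": 1+2+1+2 = 6 ✓
Line 3: "his nightingale through a dawn": 1+3+1+1+1 = 7 ✓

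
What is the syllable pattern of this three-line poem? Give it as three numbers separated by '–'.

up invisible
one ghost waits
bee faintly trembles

5–3–5

Line 1: up (1), invisible (4) → 5
Line 2: one (1), ghost (1), waits (1) → 3
Line 3: bee (1), faintly (2), trembles (2) → 5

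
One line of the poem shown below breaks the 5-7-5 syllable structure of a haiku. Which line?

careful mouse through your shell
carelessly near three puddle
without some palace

Line 1

Line 1: careful (2), mouse (1), through (1), your (1), shell (1) → 6 (expected 5)
Line 2: carelessly (3), near (1), three (1), puddle (2) → 7 ✓
Line 3: without (2), some (1), palace (2) → 5 ✓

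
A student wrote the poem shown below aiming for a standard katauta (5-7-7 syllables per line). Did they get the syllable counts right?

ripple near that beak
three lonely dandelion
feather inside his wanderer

Line 1: "ripple near that beak": 2+1+1+1 = 5 ✓
Line 2: "three lonely dandelion": 1+2+4 = 7 ✓
Line 3: "feather inside his wanderer": 2+2+1+3 = 8 (expected 7)

No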